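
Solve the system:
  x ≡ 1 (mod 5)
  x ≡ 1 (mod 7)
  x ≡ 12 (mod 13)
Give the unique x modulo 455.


Moduli 5, 7, 13 are pairwise coprime; by CRT there is a unique solution modulo M = 5 · 7 · 13 = 455.
Solve pairwise, accumulating the modulus:
  Start with x ≡ 1 (mod 5).
  Combine with x ≡ 1 (mod 7): since gcd(5, 7) = 1, we get a unique residue mod 35.
    Write x = 1 + 5·t and substitute into x ≡ 1 (mod 7): 5·t ≡ 1 − 1 = 0 (mod 7).
    The inverse of 5 mod 7 is 3 (since 5·3 = 15 = 2·7 + 1), so t ≡ 3·0 = 0 ≡ 0 (mod 7).
    Then x = 1 + 5·0 = 1, valid modulo lcm(5, 7) = 35: x ≡ 1 (mod 35).
  Combine with x ≡ 12 (mod 13): since gcd(35, 13) = 1, we get a unique residue mod 455.
    Write x = 1 + 35·t and substitute into x ≡ 12 (mod 13): 35·t ≡ 12 − 1 = 11 (mod 13).
    Reduce coefficients mod 13: 9·t ≡ 11 (mod 13).
    The inverse of 9 mod 13 is 3 (since 9·3 = 27 = 2·13 + 1), so t ≡ 3·11 = 33 ≡ 7 (mod 13).
    Then x = 1 + 35·7 = 246, valid modulo lcm(35, 13) = 455: x ≡ 246 (mod 455).
Verify: 246 mod 5 = 1 ✓, 246 mod 7 = 1 ✓, 246 mod 13 = 12 ✓.

x ≡ 246 (mod 455).


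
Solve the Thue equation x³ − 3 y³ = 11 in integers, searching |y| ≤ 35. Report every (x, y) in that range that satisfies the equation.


The equation is x³ - 3y³ = 11. For fixed y, x³ = 3·y³ + 11, so a solution requires the RHS to be a perfect cube.
Strategy: iterate y from -35 to 35, compute RHS = 3·y³ + 11, and check whether it is a (positive or negative) perfect cube.
Check small values of y:
  y = 0: RHS = 11 is not a perfect cube.
  y = 1: RHS = 14 is not a perfect cube.
  y = -1: RHS = 8 = (2)³ ⇒ x = 2 works.
  y = 2: RHS = 35 is not a perfect cube.
  y = -2: RHS = -13 is not a perfect cube.
  y = 3: RHS = 92 is not a perfect cube.
  y = -3: RHS = -70 is not a perfect cube.
Continuing the search up to |y| = 35 finds no further solutions beyond those listed.
Collected solutions: (2, -1).

Solutions (with |y| ≤ 35): (2, -1).


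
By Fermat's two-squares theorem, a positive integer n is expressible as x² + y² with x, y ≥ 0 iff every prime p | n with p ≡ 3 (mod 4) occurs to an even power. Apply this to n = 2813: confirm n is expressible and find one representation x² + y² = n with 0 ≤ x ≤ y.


Step 1: Factor n = 2813 = 29 · 97.
Step 2: Check the mod-4 condition on each prime factor: 29 ≡ 1 (mod 4), exponent 1; 97 ≡ 1 (mod 4), exponent 1.
All primes ≡ 3 (mod 4) appear to even exponent (or don't appear), so by the two-squares theorem n IS expressible as a sum of two squares.
Step 3: Build a representation. Here n = 29 · 97 is a product of primes ≡ 1 (mod 4). Each prime p ≡ 1 (mod 4) is itself a sum of two squares; find a² by testing p − a² for a perfect square:
  29: 29 − 1² = 28, 29 − 2² = 25 = 5² ⇒ 29 = 2² + 5².
  97: 97 − 1² = 96, 97 − 2² = 93, 97 − 3² = 88, 97 − 4² = 81 = 9² ⇒ 97 = 4² + 9².
  Combine using the Brahmagupta–Fibonacci identity (a² + b²)(c² + d²) = (ac − bd)² + (ad + bc)² = (ac + bd)² + (ad − bc)²:
  29 · 97 = 2813: from (2² + 5²)(4² + 9²), take (2·4 − 5·9, 2·9 + 5·4) = (8 − 45, 18 + 20) = (-37, 38); dropping signs (only squares matter) gives (37, 38); check 37² + 38² = 1369 + 1444 = 2813 ✓.
Step 4: Order so x ≤ y and verify: 37² + 38² = 1369 + 1444 = 2813 = n. ✓

n = 2813 = 37² + 38² (one valid representation with x ≤ y).


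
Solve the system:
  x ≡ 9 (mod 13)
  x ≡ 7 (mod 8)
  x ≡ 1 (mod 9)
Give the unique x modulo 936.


Moduli 13, 8, 9 are pairwise coprime; by CRT there is a unique solution modulo M = 13 · 8 · 9 = 936.
Solve pairwise, accumulating the modulus:
  Start with x ≡ 9 (mod 13).
  Combine with x ≡ 7 (mod 8): since gcd(13, 8) = 1, we get a unique residue mod 104.
    Write x = 9 + 13·t and substitute into x ≡ 7 (mod 8): 13·t ≡ 7 − 9 = -2 (mod 8).
    Reduce coefficients mod 8: 5·t ≡ 6 (mod 8).
    The inverse of 5 mod 8 is 5 (since 5·5 = 25 = 3·8 + 1), so t ≡ 5·6 = 30 ≡ 6 (mod 8).
    Then x = 9 + 13·6 = 87, valid modulo lcm(13, 8) = 104: x ≡ 87 (mod 104).
  Combine with x ≡ 1 (mod 9): since gcd(104, 9) = 1, we get a unique residue mod 936.
    Write x = 87 + 104·t and substitute into x ≡ 1 (mod 9): 104·t ≡ 1 − 87 = -86 (mod 9).
    Reduce coefficients mod 9: 5·t ≡ 4 (mod 9).
    The inverse of 5 mod 9 is 2 (since 5·2 = 10 = 1·9 + 1), so t ≡ 2·4 = 8 ≡ 8 (mod 9).
    Then x = 87 + 104·8 = 919, valid modulo lcm(104, 9) = 936: x ≡ 919 (mod 936).
Verify: 919 mod 13 = 9 ✓, 919 mod 8 = 7 ✓, 919 mod 9 = 1 ✓.

x ≡ 919 (mod 936).


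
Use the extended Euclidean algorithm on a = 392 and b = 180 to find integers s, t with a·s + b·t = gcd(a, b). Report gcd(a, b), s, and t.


Euclidean algorithm on (392, 180) — divide until remainder is 0:
  392 = 2 · 180 + 32
  180 = 5 · 32 + 20
  32 = 1 · 20 + 12
  20 = 1 · 12 + 8
  12 = 1 · 8 + 4
  8 = 2 · 4 + 0
gcd(392, 180) = 4.
Track Bezout coefficients alongside the remainders: start with r₀ = 392 = a·1 + b·0 (s = 1, t = 0) and r₁ = 180 = a·0 + b·1 (s = 0, t = 1); each new remainder r_{k+1} = r_{k-1} − q_k·r_k inherits s_{k+1} = s_{k-1} − q_k·s_k, t_{k+1} = t_{k-1} − q_k·t_k, so r_k = a·s_k + b·t_k at every step:
  q = 2: r = 32, s = 1 − 2·0 = 1, t = 0 − 2·1 = -2  (check: 392·1 + 180·(-2) = 32)
  q = 5: r = 20, s = 0 − 5·1 = -5, t = 1 − 5·(-2) = 11  (check: 392·(-5) + 180·11 = 20)
  q = 1: r = 12, s = 1 − 1·(-5) = 6, t = -2 − 1·11 = -13  (check: 392·6 + 180·(-13) = 12)
  q = 1: r = 8, s = -5 − 1·6 = -11, t = 11 − 1·(-13) = 24  (check: 392·(-11) + 180·24 = 8)
  q = 1: r = 4, s = 6 − 1·(-11) = 17, t = -13 − 1·24 = -37  (check: 392·17 + 180·(-37) = 4)
The row with r = 4 (the gcd) gives the Bezout coefficients s = 17, t = -37.
Result: 392 · (17) + 180 · (-37) = 4.

gcd(392, 180) = 4; s = 17, t = -37 (check: 392·17 + 180·(-37) = 4).


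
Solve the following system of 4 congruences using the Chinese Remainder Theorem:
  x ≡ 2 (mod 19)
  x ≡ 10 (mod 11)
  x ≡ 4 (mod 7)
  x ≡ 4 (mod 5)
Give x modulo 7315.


Product of moduli M = 19 · 11 · 7 · 5 = 7315.
Merge one congruence at a time:
  Start: x ≡ 2 (mod 19).
  Combine with x ≡ 10 (mod 11); new modulus lcm = 209.
    Write x = 2 + 19·t and substitute into x ≡ 10 (mod 11): 19·t ≡ 10 − 2 = 8 (mod 11).
    Reduce coefficients mod 11: 8·t ≡ 8 (mod 11).
    The inverse of 8 mod 11 is 7 (since 8·7 = 56 = 5·11 + 1), so t ≡ 7·8 = 56 ≡ 1 (mod 11).
    Then x = 2 + 19·1 = 21, valid modulo lcm(19, 11) = 209: x ≡ 21 (mod 209).
  Combine with x ≡ 4 (mod 7); new modulus lcm = 1463.
    Write x = 21 + 209·t and substitute into x ≡ 4 (mod 7): 209·t ≡ 4 − 21 = -17 (mod 7).
    Reduce coefficients mod 7: 6·t ≡ 4 (mod 7).
    The inverse of 6 mod 7 is 6 (since 6·6 = 36 = 5·7 + 1), so t ≡ 6·4 = 24 ≡ 3 (mod 7).
    Then x = 21 + 209·3 = 648, valid modulo lcm(209, 7) = 1463: x ≡ 648 (mod 1463).
  Combine with x ≡ 4 (mod 5); new modulus lcm = 7315.
    Write x = 648 + 1463·t and substitute into x ≡ 4 (mod 5): 1463·t ≡ 4 − 648 = -644 (mod 5).
    Reduce coefficients mod 5: 3·t ≡ 1 (mod 5).
    The inverse of 3 mod 5 is 2 (since 3·2 = 6 = 1·5 + 1), so t ≡ 2·1 = 2 ≡ 2 (mod 5).
    Then x = 648 + 1463·2 = 3574, valid modulo lcm(1463, 5) = 7315: x ≡ 3574 (mod 7315).
Verify against each original: 3574 mod 19 = 2, 3574 mod 11 = 10, 3574 mod 7 = 4, 3574 mod 5 = 4.

x ≡ 3574 (mod 7315).


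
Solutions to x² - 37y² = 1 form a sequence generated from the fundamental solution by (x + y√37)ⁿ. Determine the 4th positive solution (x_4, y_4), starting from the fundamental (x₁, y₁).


Step 1: Find the fundamental solution (x₁, y₁) of x² - 37y² = 1.
  Expand √37 as a continued fraction. a₀ = ⌊√37⌋ = 6; iterate m_{k+1} = d_k·a_k − m_k, d_{k+1} = (37 − m_{k+1}²)/d_k, a_{k+1} = ⌊(a₀ + m_{k+1})/d_{k+1}⌋ (starting m₀ = 0, d₀ = 1), with convergents p_k = a_k·p_{k-1} + p_{k-2}, q_k = a_k·q_{k-1} + q_{k-2} (p₋₁ = 1, q₋₁ = 0):
  k = 0: a₀ = 6; p₀/q₀ = 6/1; p₀² − 37·q₀² = 36 − 37 = -1.
  k = 1: m = 6, d = 1, a = ⌊(6 + 6)/1⌋ = 12; p/q = (12·6 + 1)/(12·1 + 0) = 73/12; p² − 37·q² = 5329 − 5328 = 1.
  The first convergent with p² − 37·q² = 1 gives the fundamental solution (x₁, y₁) = (73, 12).
Step 2: Apply the recurrence (x_{n+1}, y_{n+1}) = (x₁x_n + 37y₁y_n, x₁y_n + y₁x_n) repeatedly.
  From (x_1, y_1) = (73, 12): x_2 = 73·73 + 37·12·12 = 10657; y_2 = 73·12 + 12·73 = 1752.
  From (x_2, y_2) = (10657, 1752): x_3 = 73·10657 + 37·12·1752 = 1555849; y_3 = 73·1752 + 12·10657 = 255780.
  From (x_3, y_3) = (1555849, 255780): x_4 = 73·1555849 + 37·12·255780 = 227143297; y_4 = 73·255780 + 12·1555849 = 37342128.
Step 3: Verify x_4² - 37·y_4² = 51594077372030209 - 51594077372030208 = 1 (should be 1). ✓

(x_1, y_1) = (73, 12); (x_4, y_4) = (227143297, 37342128).


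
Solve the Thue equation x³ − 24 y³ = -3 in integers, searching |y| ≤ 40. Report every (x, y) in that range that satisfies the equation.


The equation is x³ - 24y³ = -3. For fixed y, x³ = 24·y³ − 3, so a solution requires the RHS to be a perfect cube.
Strategy: iterate y from -40 to 40, compute RHS = 24·y³ − 3, and check whether it is a (positive or negative) perfect cube.
Check small values of y:
  y = 0: RHS = -3 is not a perfect cube.
  y = 1: RHS = 21 is not a perfect cube.
  y = -1: RHS = -27 = (-3)³ ⇒ x = -3 works.
  y = 2: RHS = 189 is not a perfect cube.
  y = -2: RHS = -195 is not a perfect cube.
  y = 3: RHS = 645 is not a perfect cube.
  y = -3: RHS = -651 is not a perfect cube.
Continuing the search up to |y| = 40 finds no further solutions beyond those listed.
Collected solutions: (-3, -1).

Solutions (with |y| ≤ 40): (-3, -1).


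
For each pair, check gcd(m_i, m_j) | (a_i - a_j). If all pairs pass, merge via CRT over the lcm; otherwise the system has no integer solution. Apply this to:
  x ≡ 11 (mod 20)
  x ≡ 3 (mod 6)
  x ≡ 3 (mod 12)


Moduli 20, 6, 12 are not pairwise coprime, so CRT works modulo lcm(m_i) when all pairwise compatibility conditions hold.
Pairwise compatibility: gcd(m_i, m_j) must divide a_i - a_j for every pair.
Merge one congruence at a time:
  Start: x ≡ 11 (mod 20).
  Combine with x ≡ 3 (mod 6): gcd(20, 6) = 2; 3 - 11 = -8, which IS divisible by 2, so compatible.
    Write x = 11 + 20·t and substitute into x ≡ 3 (mod 6): 20·t ≡ 3 − 11 = -8 (mod 6).
    Divide the congruence (and modulus) by g = 2: 10·t ≡ -4 (mod 3).
    Reduce coefficients mod 3: 1·t ≡ 2 (mod 3).
    So t ≡ 2 (mod 3).
    Then x = 11 + 20·2 = 51, valid modulo lcm(20, 6) = 60: x ≡ 51 (mod 60).
  Combine with x ≡ 3 (mod 12): gcd(60, 12) = 12; 3 - 51 = -48, which IS divisible by 12, so compatible.
    Write x = 51 + 60·t and substitute into x ≡ 3 (mod 12): 60·t ≡ 3 − 51 = -48 (mod 12).
    Divide the congruence (and modulus) by g = 12: 5·t ≡ -4 (mod 1).
    Modulo 1 every t works; take t = 0.
    Then x = 51 + 60·0 = 51, valid modulo lcm(60, 12) = 60: x ≡ 51 (mod 60).
Verify: 51 mod 20 = 11, 51 mod 6 = 3, 51 mod 12 = 3.

x ≡ 51 (mod 60).


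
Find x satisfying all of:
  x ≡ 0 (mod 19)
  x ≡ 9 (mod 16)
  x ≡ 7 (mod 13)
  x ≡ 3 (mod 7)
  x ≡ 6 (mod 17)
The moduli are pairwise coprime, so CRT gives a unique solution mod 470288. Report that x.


Product of moduli M = 19 · 16 · 13 · 7 · 17 = 470288.
Merge one congruence at a time:
  Start: x ≡ 0 (mod 19).
  Combine with x ≡ 9 (mod 16); new modulus lcm = 304.
    Write x = 0 + 19·t and substitute into x ≡ 9 (mod 16): 19·t ≡ 9 − 0 = 9 (mod 16).
    Reduce coefficients mod 16: 3·t ≡ 9 (mod 16).
    The inverse of 3 mod 16 is 11 (since 3·11 = 33 = 2·16 + 1), so t ≡ 11·9 = 99 ≡ 3 (mod 16).
    Then x = 0 + 19·3 = 57, valid modulo lcm(19, 16) = 304: x ≡ 57 (mod 304).
  Combine with x ≡ 7 (mod 13); new modulus lcm = 3952.
    Write x = 57 + 304·t and substitute into x ≡ 7 (mod 13): 304·t ≡ 7 − 57 = -50 (mod 13).
    Reduce coefficients mod 13: 5·t ≡ 2 (mod 13).
    The inverse of 5 mod 13 is 8 (since 5·8 = 40 = 3·13 + 1), so t ≡ 8·2 = 16 ≡ 3 (mod 13).
    Then x = 57 + 304·3 = 969, valid modulo lcm(304, 13) = 3952: x ≡ 969 (mod 3952).
  Combine with x ≡ 3 (mod 7); new modulus lcm = 27664.
    Write x = 969 + 3952·t and substitute into x ≡ 3 (mod 7): 3952·t ≡ 3 − 969 = -966 (mod 7).
    Reduce coefficients mod 7: 4·t ≡ 0 (mod 7).
    The inverse of 4 mod 7 is 2 (since 4·2 = 8 = 1·7 + 1), so t ≡ 2·0 = 0 ≡ 0 (mod 7).
    Then x = 969 + 3952·0 = 969, valid modulo lcm(3952, 7) = 27664: x ≡ 969 (mod 27664).
  Combine with x ≡ 6 (mod 17); new modulus lcm = 470288.
    Write x = 969 + 27664·t and substitute into x ≡ 6 (mod 17): 27664·t ≡ 6 − 969 = -963 (mod 17).
    Reduce coefficients mod 17: 5·t ≡ 6 (mod 17).
    The inverse of 5 mod 17 is 7 (since 5·7 = 35 = 2·17 + 1), so t ≡ 7·6 = 42 ≡ 8 (mod 17).
    Then x = 969 + 27664·8 = 222281, valid modulo lcm(27664, 17) = 470288: x ≡ 222281 (mod 470288).
Verify against each original: 222281 mod 19 = 0, 222281 mod 16 = 9, 222281 mod 13 = 7, 222281 mod 7 = 3, 222281 mod 17 = 6.

x ≡ 222281 (mod 470288).


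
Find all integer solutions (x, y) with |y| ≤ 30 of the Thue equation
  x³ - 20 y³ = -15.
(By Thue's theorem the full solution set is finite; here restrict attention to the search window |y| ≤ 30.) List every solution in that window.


The equation is x³ - 20y³ = -15. For fixed y, x³ = 20·y³ − 15, so a solution requires the RHS to be a perfect cube.
Strategy: iterate y from -30 to 30, compute RHS = 20·y³ − 15, and check whether it is a (positive or negative) perfect cube.
Check small values of y:
  y = 0: RHS = -15 is not a perfect cube.
  y = 1: RHS = 5 is not a perfect cube.
  y = -1: RHS = -35 is not a perfect cube.
  y = 2: RHS = 145 is not a perfect cube.
  y = -2: RHS = -175 is not a perfect cube.
  y = 3: RHS = 525 is not a perfect cube.
  y = -3: RHS = -555 is not a perfect cube.
Continuing the search up to |y| = 30 finds no solutions either.
No (x, y) in the scanned range satisfies the equation.

No integer solutions with |y| ≤ 30.


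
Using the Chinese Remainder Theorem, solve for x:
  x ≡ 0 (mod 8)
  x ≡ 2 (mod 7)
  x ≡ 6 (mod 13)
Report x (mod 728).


Moduli 8, 7, 13 are pairwise coprime; by CRT there is a unique solution modulo M = 8 · 7 · 13 = 728.
Solve pairwise, accumulating the modulus:
  Start with x ≡ 0 (mod 8).
  Combine with x ≡ 2 (mod 7): since gcd(8, 7) = 1, we get a unique residue mod 56.
    Write x = 0 + 8·t and substitute into x ≡ 2 (mod 7): 8·t ≡ 2 − 0 = 2 (mod 7).
    Reduce coefficients mod 7: 1·t ≡ 2 (mod 7).
    So t ≡ 2 (mod 7).
    Then x = 0 + 8·2 = 16, valid modulo lcm(8, 7) = 56: x ≡ 16 (mod 56).
  Combine with x ≡ 6 (mod 13): since gcd(56, 13) = 1, we get a unique residue mod 728.
    Write x = 16 + 56·t and substitute into x ≡ 6 (mod 13): 56·t ≡ 6 − 16 = -10 (mod 13).
    Reduce coefficients mod 13: 4·t ≡ 3 (mod 13).
    The inverse of 4 mod 13 is 10 (since 4·10 = 40 = 3·13 + 1), so t ≡ 10·3 = 30 ≡ 4 (mod 13).
    Then x = 16 + 56·4 = 240, valid modulo lcm(56, 13) = 728: x ≡ 240 (mod 728).
Verify: 240 mod 8 = 0 ✓, 240 mod 7 = 2 ✓, 240 mod 13 = 6 ✓.

x ≡ 240 (mod 728).


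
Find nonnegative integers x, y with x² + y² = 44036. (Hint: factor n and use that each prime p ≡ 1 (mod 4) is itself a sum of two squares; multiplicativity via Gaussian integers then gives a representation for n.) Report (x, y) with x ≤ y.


Step 1: Factor n = 44036 = 2^2 · 101 · 109.
Step 2: Check the mod-4 condition on each prime factor: 2 = 2 (special); 101 ≡ 1 (mod 4), exponent 1; 109 ≡ 1 (mod 4), exponent 1.
All primes ≡ 3 (mod 4) appear to even exponent (or don't appear), so by the two-squares theorem n IS expressible as a sum of two squares.
Step 3: Build a representation. Group n = k² · m with k = 2 and m = 101 · 109 = 11009 (a product of primes ≡ 1 (mod 4)); a representation of m scales to one of n via (k·x)² + (k·y)² = k²(x² + y²). Each prime p ≡ 1 (mod 4) is itself a sum of two squares; find a² by testing p − a² for a perfect square:
  101: 101 − 1² = 100 = 10² ⇒ 101 = 1² + 10².
  109: 109 − 1² = 108, 109 − 2² = 105, 109 − 3² = 100 = 10² ⇒ 109 = 3² + 10².
  Combine using the Brahmagupta–Fibonacci identity (a² + b²)(c² + d²) = (ac − bd)² + (ad + bc)² = (ac + bd)² + (ad − bc)²:
  101 · 109 = 11009: from (1² + 10²)(3² + 10²), take (1·3 − 10·10, 1·10 + 10·3) = (3 − 100, 10 + 30) = (-97, 40); dropping signs (only squares matter) gives (97, 40); check 97² + 40² = 9409 + 1600 = 11009 ✓.
  Scale by k = 2: (2·97, 2·40) = (194, 80).
Step 4: Order so x ≤ y and verify: 80² + 194² = 6400 + 37636 = 44036 = n. ✓

n = 44036 = 80² + 194² (one valid representation with x ≤ y).


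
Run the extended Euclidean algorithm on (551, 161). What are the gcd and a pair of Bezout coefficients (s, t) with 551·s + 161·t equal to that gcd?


Euclidean algorithm on (551, 161) — divide until remainder is 0:
  551 = 3 · 161 + 68
  161 = 2 · 68 + 25
  68 = 2 · 25 + 18
  25 = 1 · 18 + 7
  18 = 2 · 7 + 4
  7 = 1 · 4 + 3
  4 = 1 · 3 + 1
  3 = 3 · 1 + 0
gcd(551, 161) = 1.
Track Bezout coefficients alongside the remainders: start with r₀ = 551 = a·1 + b·0 (s = 1, t = 0) and r₁ = 161 = a·0 + b·1 (s = 0, t = 1); each new remainder r_{k+1} = r_{k-1} − q_k·r_k inherits s_{k+1} = s_{k-1} − q_k·s_k, t_{k+1} = t_{k-1} − q_k·t_k, so r_k = a·s_k + b·t_k at every step:
  q = 3: r = 68, s = 1 − 3·0 = 1, t = 0 − 3·1 = -3  (check: 551·1 + 161·(-3) = 68)
  q = 2: r = 25, s = 0 − 2·1 = -2, t = 1 − 2·(-3) = 7  (check: 551·(-2) + 161·7 = 25)
  q = 2: r = 18, s = 1 − 2·(-2) = 5, t = -3 − 2·7 = -17  (check: 551·5 + 161·(-17) = 18)
  q = 1: r = 7, s = -2 − 1·5 = -7, t = 7 − 1·(-17) = 24  (check: 551·(-7) + 161·24 = 7)
  q = 2: r = 4, s = 5 − 2·(-7) = 19, t = -17 − 2·24 = -65  (check: 551·19 + 161·(-65) = 4)
  q = 1: r = 3, s = -7 − 1·19 = -26, t = 24 − 1·(-65) = 89  (check: 551·(-26) + 161·89 = 3)
  q = 1: r = 1, s = 19 − 1·(-26) = 45, t = -65 − 1·89 = -154  (check: 551·45 + 161·(-154) = 1)
The row with r = 1 (the gcd) gives the Bezout coefficients s = 45, t = -154.
Result: 551 · (45) + 161 · (-154) = 1.

gcd(551, 161) = 1; s = 45, t = -154 (check: 551·45 + 161·(-154) = 1).


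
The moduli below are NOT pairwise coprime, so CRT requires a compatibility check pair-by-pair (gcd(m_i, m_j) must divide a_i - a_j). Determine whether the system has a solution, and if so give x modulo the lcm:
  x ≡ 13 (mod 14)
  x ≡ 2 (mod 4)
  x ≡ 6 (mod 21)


Moduli 14, 4, 21 are not pairwise coprime, so CRT works modulo lcm(m_i) when all pairwise compatibility conditions hold.
Pairwise compatibility: gcd(m_i, m_j) must divide a_i - a_j for every pair.
Merge one congruence at a time:
  Start: x ≡ 13 (mod 14).
  Combine with x ≡ 2 (mod 4): gcd(14, 4) = 2, and 2 - 13 = -11 is NOT divisible by 2.
    ⇒ system is inconsistent (no integer solution).

No solution (the system is inconsistent).


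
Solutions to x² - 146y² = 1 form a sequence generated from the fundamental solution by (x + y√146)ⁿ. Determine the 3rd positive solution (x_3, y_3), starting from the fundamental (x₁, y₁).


Step 1: Find the fundamental solution (x₁, y₁) of x² - 146y² = 1.
  Expand √146 as a continued fraction. a₀ = ⌊√146⌋ = 12; iterate m_{k+1} = d_k·a_k − m_k, d_{k+1} = (146 − m_{k+1}²)/d_k, a_{k+1} = ⌊(a₀ + m_{k+1})/d_{k+1}⌋ (starting m₀ = 0, d₀ = 1), with convergents p_k = a_k·p_{k-1} + p_{k-2}, q_k = a_k·q_{k-1} + q_{k-2} (p₋₁ = 1, q₋₁ = 0):
  k = 0: a₀ = 12; p₀/q₀ = 12/1; p₀² − 146·q₀² = 144 − 146 = -2.
  k = 1: m = 12, d = 2, a = ⌊(12 + 12)/2⌋ = 12; p/q = (12·12 + 1)/(12·1 + 0) = 145/12; p² − 146·q² = 21025 − 21024 = 1.
  The first convergent with p² − 146·q² = 1 gives the fundamental solution (x₁, y₁) = (145, 12).
Step 2: Apply the recurrence (x_{n+1}, y_{n+1}) = (x₁x_n + 146y₁y_n, x₁y_n + y₁x_n) repeatedly.
  From (x_1, y_1) = (145, 12): x_2 = 145·145 + 146·12·12 = 42049; y_2 = 145·12 + 12·145 = 3480.
  From (x_2, y_2) = (42049, 3480): x_3 = 145·42049 + 146·12·3480 = 12194065; y_3 = 145·3480 + 12·42049 = 1009188.
Step 3: Verify x_3² - 146·y_3² = 148695221224225 - 148695221224224 = 1 (should be 1). ✓

(x_1, y_1) = (145, 12); (x_3, y_3) = (12194065, 1009188).


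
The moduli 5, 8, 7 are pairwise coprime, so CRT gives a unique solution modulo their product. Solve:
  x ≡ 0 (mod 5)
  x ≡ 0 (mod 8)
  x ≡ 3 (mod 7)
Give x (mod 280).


Moduli 5, 8, 7 are pairwise coprime; by CRT there is a unique solution modulo M = 5 · 8 · 7 = 280.
Solve pairwise, accumulating the modulus:
  Start with x ≡ 0 (mod 5).
  Combine with x ≡ 0 (mod 8): since gcd(5, 8) = 1, we get a unique residue mod 40.
    Write x = 0 + 5·t and substitute into x ≡ 0 (mod 8): 5·t ≡ 0 − 0 = 0 (mod 8).
    The inverse of 5 mod 8 is 5 (since 5·5 = 25 = 3·8 + 1), so t ≡ 5·0 = 0 ≡ 0 (mod 8).
    Then x = 0 + 5·0 = 0, valid modulo lcm(5, 8) = 40: x ≡ 0 (mod 40).
  Combine with x ≡ 3 (mod 7): since gcd(40, 7) = 1, we get a unique residue mod 280.
    Write x = 0 + 40·t and substitute into x ≡ 3 (mod 7): 40·t ≡ 3 − 0 = 3 (mod 7).
    Reduce coefficients mod 7: 5·t ≡ 3 (mod 7).
    The inverse of 5 mod 7 is 3 (since 5·3 = 15 = 2·7 + 1), so t ≡ 3·3 = 9 ≡ 2 (mod 7).
    Then x = 0 + 40·2 = 80, valid modulo lcm(40, 7) = 280: x ≡ 80 (mod 280).
Verify: 80 mod 5 = 0 ✓, 80 mod 8 = 0 ✓, 80 mod 7 = 3 ✓.

x ≡ 80 (mod 280).


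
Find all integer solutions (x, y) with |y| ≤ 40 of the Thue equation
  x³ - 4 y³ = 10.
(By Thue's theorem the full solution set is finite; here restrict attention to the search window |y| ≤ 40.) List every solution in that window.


The equation is x³ - 4y³ = 10. For fixed y, x³ = 4·y³ + 10, so a solution requires the RHS to be a perfect cube.
Strategy: iterate y from -40 to 40, compute RHS = 4·y³ + 10, and check whether it is a (positive or negative) perfect cube.
Check small values of y:
  y = 0: RHS = 10 is not a perfect cube.
  y = 1: RHS = 14 is not a perfect cube.
  y = -1: RHS = 6 is not a perfect cube.
  y = 2: RHS = 42 is not a perfect cube.
  y = -2: RHS = -22 is not a perfect cube.
  y = 3: RHS = 118 is not a perfect cube.
  y = -3: RHS = -98 is not a perfect cube.
Continuing the search up to |y| = 40 finds no solutions either.
No (x, y) in the scanned range satisfies the equation.

No integer solutions with |y| ≤ 40.


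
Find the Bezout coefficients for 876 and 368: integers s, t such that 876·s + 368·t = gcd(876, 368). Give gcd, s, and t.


Euclidean algorithm on (876, 368) — divide until remainder is 0:
  876 = 2 · 368 + 140
  368 = 2 · 140 + 88
  140 = 1 · 88 + 52
  88 = 1 · 52 + 36
  52 = 1 · 36 + 16
  36 = 2 · 16 + 4
  16 = 4 · 4 + 0
gcd(876, 368) = 4.
Track Bezout coefficients alongside the remainders: start with r₀ = 876 = a·1 + b·0 (s = 1, t = 0) and r₁ = 368 = a·0 + b·1 (s = 0, t = 1); each new remainder r_{k+1} = r_{k-1} − q_k·r_k inherits s_{k+1} = s_{k-1} − q_k·s_k, t_{k+1} = t_{k-1} − q_k·t_k, so r_k = a·s_k + b·t_k at every step:
  q = 2: r = 140, s = 1 − 2·0 = 1, t = 0 − 2·1 = -2  (check: 876·1 + 368·(-2) = 140)
  q = 2: r = 88, s = 0 − 2·1 = -2, t = 1 − 2·(-2) = 5  (check: 876·(-2) + 368·5 = 88)
  q = 1: r = 52, s = 1 − 1·(-2) = 3, t = -2 − 1·5 = -7  (check: 876·3 + 368·(-7) = 52)
  q = 1: r = 36, s = -2 − 1·3 = -5, t = 5 − 1·(-7) = 12  (check: 876·(-5) + 368·12 = 36)
  q = 1: r = 16, s = 3 − 1·(-5) = 8, t = -7 − 1·12 = -19  (check: 876·8 + 368·(-19) = 16)
  q = 2: r = 4, s = -5 − 2·8 = -21, t = 12 − 2·(-19) = 50  (check: 876·(-21) + 368·50 = 4)
The row with r = 4 (the gcd) gives the Bezout coefficients s = -21, t = 50.
Result: 876 · (-21) + 368 · (50) = 4.

gcd(876, 368) = 4; s = -21, t = 50 (check: 876·(-21) + 368·50 = 4).


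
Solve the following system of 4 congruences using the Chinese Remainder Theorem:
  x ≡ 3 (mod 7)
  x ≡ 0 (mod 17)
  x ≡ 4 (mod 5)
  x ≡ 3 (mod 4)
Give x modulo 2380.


Product of moduli M = 7 · 17 · 5 · 4 = 2380.
Merge one congruence at a time:
  Start: x ≡ 3 (mod 7).
  Combine with x ≡ 0 (mod 17); new modulus lcm = 119.
    Write x = 3 + 7·t and substitute into x ≡ 0 (mod 17): 7·t ≡ 0 − 3 = -3 (mod 17).
    Reduce coefficients mod 17: 7·t ≡ 14 (mod 17).
    The inverse of 7 mod 17 is 5 (since 7·5 = 35 = 2·17 + 1), so t ≡ 5·14 = 70 ≡ 2 (mod 17).
    Then x = 3 + 7·2 = 17, valid modulo lcm(7, 17) = 119: x ≡ 17 (mod 119).
  Combine with x ≡ 4 (mod 5); new modulus lcm = 595.
    Write x = 17 + 119·t and substitute into x ≡ 4 (mod 5): 119·t ≡ 4 − 17 = -13 (mod 5).
    Reduce coefficients mod 5: 4·t ≡ 2 (mod 5).
    The inverse of 4 mod 5 is 4 (since 4·4 = 16 = 3·5 + 1), so t ≡ 4·2 = 8 ≡ 3 (mod 5).
    Then x = 17 + 119·3 = 374, valid modulo lcm(119, 5) = 595: x ≡ 374 (mod 595).
  Combine with x ≡ 3 (mod 4); new modulus lcm = 2380.
    Write x = 374 + 595·t and substitute into x ≡ 3 (mod 4): 595·t ≡ 3 − 374 = -371 (mod 4).
    Reduce coefficients mod 4: 3·t ≡ 1 (mod 4).
    The inverse of 3 mod 4 is 3 (since 3·3 = 9 = 2·4 + 1), so t ≡ 3·1 = 3 ≡ 3 (mod 4).
    Then x = 374 + 595·3 = 2159, valid modulo lcm(595, 4) = 2380: x ≡ 2159 (mod 2380).
Verify against each original: 2159 mod 7 = 3, 2159 mod 17 = 0, 2159 mod 5 = 4, 2159 mod 4 = 3.

x ≡ 2159 (mod 2380).


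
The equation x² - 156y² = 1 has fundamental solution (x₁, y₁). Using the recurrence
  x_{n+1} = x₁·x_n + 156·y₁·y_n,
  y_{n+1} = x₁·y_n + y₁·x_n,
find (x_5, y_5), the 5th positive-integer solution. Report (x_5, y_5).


Step 1: Find the fundamental solution (x₁, y₁) of x² - 156y² = 1.
  Expand √156 as a continued fraction. a₀ = ⌊√156⌋ = 12; iterate m_{k+1} = d_k·a_k − m_k, d_{k+1} = (156 − m_{k+1}²)/d_k, a_{k+1} = ⌊(a₀ + m_{k+1})/d_{k+1}⌋ (starting m₀ = 0, d₀ = 1), with convergents p_k = a_k·p_{k-1} + p_{k-2}, q_k = a_k·q_{k-1} + q_{k-2} (p₋₁ = 1, q₋₁ = 0):
  k = 0: a₀ = 12; p₀/q₀ = 12/1; p₀² − 156·q₀² = 144 − 156 = -12.
  k = 1: m = 12, d = 12, a = ⌊(12 + 12)/12⌋ = 2; p/q = (2·12 + 1)/(2·1 + 0) = 25/2; p² − 156·q² = 625 − 624 = 1.
  The first convergent with p² − 156·q² = 1 gives the fundamental solution (x₁, y₁) = (25, 2).
Step 2: Apply the recurrence (x_{n+1}, y_{n+1}) = (x₁x_n + 156y₁y_n, x₁y_n + y₁x_n) repeatedly.
  From (x_1, y_1) = (25, 2): x_2 = 25·25 + 156·2·2 = 1249; y_2 = 25·2 + 2·25 = 100.
  From (x_2, y_2) = (1249, 100): x_3 = 25·1249 + 156·2·100 = 62425; y_3 = 25·100 + 2·1249 = 4998.
  From (x_3, y_3) = (62425, 4998): x_4 = 25·62425 + 156·2·4998 = 3120001; y_4 = 25·4998 + 2·62425 = 249800.
  From (x_4, y_4) = (3120001, 249800): x_5 = 25·3120001 + 156·2·249800 = 155937625; y_5 = 25·249800 + 2·3120001 = 12485002.
Step 3: Verify x_5² - 156·y_5² = 24316542890640625 - 24316542890640624 = 1 (should be 1). ✓

(x_1, y_1) = (25, 2); (x_5, y_5) = (155937625, 12485002).


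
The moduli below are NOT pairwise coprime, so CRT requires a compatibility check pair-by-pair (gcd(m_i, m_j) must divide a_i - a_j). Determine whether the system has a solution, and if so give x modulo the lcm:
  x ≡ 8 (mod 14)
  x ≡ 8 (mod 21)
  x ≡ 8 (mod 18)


Moduli 14, 21, 18 are not pairwise coprime, so CRT works modulo lcm(m_i) when all pairwise compatibility conditions hold.
Pairwise compatibility: gcd(m_i, m_j) must divide a_i - a_j for every pair.
Merge one congruence at a time:
  Start: x ≡ 8 (mod 14).
  Combine with x ≡ 8 (mod 21): gcd(14, 21) = 7; 8 - 8 = 0, which IS divisible by 7, so compatible.
    Write x = 8 + 14·t and substitute into x ≡ 8 (mod 21): 14·t ≡ 8 − 8 = 0 (mod 21).
    Divide the congruence (and modulus) by g = 7: 2·t ≡ 0 (mod 3).
    The inverse of 2 mod 3 is 2 (since 2·2 = 4 = 1·3 + 1), so t ≡ 2·0 = 0 ≡ 0 (mod 3).
    Then x = 8 + 14·0 = 8, valid modulo lcm(14, 21) = 42: x ≡ 8 (mod 42).
  Combine with x ≡ 8 (mod 18): gcd(42, 18) = 6; 8 - 8 = 0, which IS divisible by 6, so compatible.
    Write x = 8 + 42·t and substitute into x ≡ 8 (mod 18): 42·t ≡ 8 − 8 = 0 (mod 18).
    Divide the congruence (and modulus) by g = 6: 7·t ≡ 0 (mod 3).
    Reduce coefficients mod 3: 1·t ≡ 0 (mod 3).
    So t ≡ 0 (mod 3).
    Then x = 8 + 42·0 = 8, valid modulo lcm(42, 18) = 126: x ≡ 8 (mod 126).
Verify: 8 mod 14 = 8, 8 mod 21 = 8, 8 mod 18 = 8.

x ≡ 8 (mod 126).


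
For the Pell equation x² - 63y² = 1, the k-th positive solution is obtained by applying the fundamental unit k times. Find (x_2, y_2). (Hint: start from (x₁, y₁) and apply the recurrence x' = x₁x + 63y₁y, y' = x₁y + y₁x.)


Step 1: Find the fundamental solution (x₁, y₁) of x² - 63y² = 1.
  Expand √63 as a continued fraction. a₀ = ⌊√63⌋ = 7; iterate m_{k+1} = d_k·a_k − m_k, d_{k+1} = (63 − m_{k+1}²)/d_k, a_{k+1} = ⌊(a₀ + m_{k+1})/d_{k+1}⌋ (starting m₀ = 0, d₀ = 1), with convergents p_k = a_k·p_{k-1} + p_{k-2}, q_k = a_k·q_{k-1} + q_{k-2} (p₋₁ = 1, q₋₁ = 0):
  k = 0: a₀ = 7; p₀/q₀ = 7/1; p₀² − 63·q₀² = 49 − 63 = -14.
  k = 1: m = 7, d = 14, a = ⌊(7 + 7)/14⌋ = 1; p/q = (1·7 + 1)/(1·1 + 0) = 8/1; p² − 63·q² = 64 − 63 = 1.
  The first convergent with p² − 63·q² = 1 gives the fundamental solution (x₁, y₁) = (8, 1).
Step 2: Apply the recurrence (x_{n+1}, y_{n+1}) = (x₁x_n + 63y₁y_n, x₁y_n + y₁x_n) repeatedly.
  From (x_1, y_1) = (8, 1): x_2 = 8·8 + 63·1·1 = 127; y_2 = 8·1 + 1·8 = 16.
Step 3: Verify x_2² - 63·y_2² = 16129 - 16128 = 1 (should be 1). ✓

(x_1, y_1) = (8, 1); (x_2, y_2) = (127, 16).


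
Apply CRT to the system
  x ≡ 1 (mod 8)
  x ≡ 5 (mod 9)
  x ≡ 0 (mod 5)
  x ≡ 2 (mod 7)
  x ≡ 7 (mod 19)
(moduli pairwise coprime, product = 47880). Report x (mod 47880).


Product of moduli M = 8 · 9 · 5 · 7 · 19 = 47880.
Merge one congruence at a time:
  Start: x ≡ 1 (mod 8).
  Combine with x ≡ 5 (mod 9); new modulus lcm = 72.
    Write x = 1 + 8·t and substitute into x ≡ 5 (mod 9): 8·t ≡ 5 − 1 = 4 (mod 9).
    The inverse of 8 mod 9 is 8 (since 8·8 = 64 = 7·9 + 1), so t ≡ 8·4 = 32 ≡ 5 (mod 9).
    Then x = 1 + 8·5 = 41, valid modulo lcm(8, 9) = 72: x ≡ 41 (mod 72).
  Combine with x ≡ 0 (mod 5); new modulus lcm = 360.
    Write x = 41 + 72·t and substitute into x ≡ 0 (mod 5): 72·t ≡ 0 − 41 = -41 (mod 5).
    Reduce coefficients mod 5: 2·t ≡ 4 (mod 5).
    The inverse of 2 mod 5 is 3 (since 2·3 = 6 = 1·5 + 1), so t ≡ 3·4 = 12 ≡ 2 (mod 5).
    Then x = 41 + 72·2 = 185, valid modulo lcm(72, 5) = 360: x ≡ 185 (mod 360).
  Combine with x ≡ 2 (mod 7); new modulus lcm = 2520.
    Write x = 185 + 360·t and substitute into x ≡ 2 (mod 7): 360·t ≡ 2 − 185 = -183 (mod 7).
    Reduce coefficients mod 7: 3·t ≡ 6 (mod 7).
    The inverse of 3 mod 7 is 5 (since 3·5 = 15 = 2·7 + 1), so t ≡ 5·6 = 30 ≡ 2 (mod 7).
    Then x = 185 + 360·2 = 905, valid modulo lcm(360, 7) = 2520: x ≡ 905 (mod 2520).
  Combine with x ≡ 7 (mod 19); new modulus lcm = 47880.
    Write x = 905 + 2520·t and substitute into x ≡ 7 (mod 19): 2520·t ≡ 7 − 905 = -898 (mod 19).
    Reduce coefficients mod 19: 12·t ≡ 14 (mod 19).
    The inverse of 12 mod 19 is 8 (since 12·8 = 96 = 5·19 + 1), so t ≡ 8·14 = 112 ≡ 17 (mod 19).
    Then x = 905 + 2520·17 = 43745, valid modulo lcm(2520, 19) = 47880: x ≡ 43745 (mod 47880).
Verify against each original: 43745 mod 8 = 1, 43745 mod 9 = 5, 43745 mod 5 = 0, 43745 mod 7 = 2, 43745 mod 19 = 7.

x ≡ 43745 (mod 47880).


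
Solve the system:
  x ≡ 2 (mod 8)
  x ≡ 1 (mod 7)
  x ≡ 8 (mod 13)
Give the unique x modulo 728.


Moduli 8, 7, 13 are pairwise coprime; by CRT there is a unique solution modulo M = 8 · 7 · 13 = 728.
Solve pairwise, accumulating the modulus:
  Start with x ≡ 2 (mod 8).
  Combine with x ≡ 1 (mod 7): since gcd(8, 7) = 1, we get a unique residue mod 56.
    Write x = 2 + 8·t and substitute into x ≡ 1 (mod 7): 8·t ≡ 1 − 2 = -1 (mod 7).
    Reduce coefficients mod 7: 1·t ≡ 6 (mod 7).
    So t ≡ 6 (mod 7).
    Then x = 2 + 8·6 = 50, valid modulo lcm(8, 7) = 56: x ≡ 50 (mod 56).
  Combine with x ≡ 8 (mod 13): since gcd(56, 13) = 1, we get a unique residue mod 728.
    Write x = 50 + 56·t and substitute into x ≡ 8 (mod 13): 56·t ≡ 8 − 50 = -42 (mod 13).
    Reduce coefficients mod 13: 4·t ≡ 10 (mod 13).
    The inverse of 4 mod 13 is 10 (since 4·10 = 40 = 3·13 + 1), so t ≡ 10·10 = 100 ≡ 9 (mod 13).
    Then x = 50 + 56·9 = 554, valid modulo lcm(56, 13) = 728: x ≡ 554 (mod 728).
Verify: 554 mod 8 = 2 ✓, 554 mod 7 = 1 ✓, 554 mod 13 = 8 ✓.

x ≡ 554 (mod 728).


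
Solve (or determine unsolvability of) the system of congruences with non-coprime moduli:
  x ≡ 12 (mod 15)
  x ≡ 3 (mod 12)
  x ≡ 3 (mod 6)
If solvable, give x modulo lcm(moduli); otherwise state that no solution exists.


Moduli 15, 12, 6 are not pairwise coprime, so CRT works modulo lcm(m_i) when all pairwise compatibility conditions hold.
Pairwise compatibility: gcd(m_i, m_j) must divide a_i - a_j for every pair.
Merge one congruence at a time:
  Start: x ≡ 12 (mod 15).
  Combine with x ≡ 3 (mod 12): gcd(15, 12) = 3; 3 - 12 = -9, which IS divisible by 3, so compatible.
    Write x = 12 + 15·t and substitute into x ≡ 3 (mod 12): 15·t ≡ 3 − 12 = -9 (mod 12).
    Divide the congruence (and modulus) by g = 3: 5·t ≡ -3 (mod 4).
    Reduce coefficients mod 4: 1·t ≡ 1 (mod 4).
    So t ≡ 1 (mod 4).
    Then x = 12 + 15·1 = 27, valid modulo lcm(15, 12) = 60: x ≡ 27 (mod 60).
  Combine with x ≡ 3 (mod 6): gcd(60, 6) = 6; 3 - 27 = -24, which IS divisible by 6, so compatible.
    Write x = 27 + 60·t and substitute into x ≡ 3 (mod 6): 60·t ≡ 3 − 27 = -24 (mod 6).
    Divide the congruence (and modulus) by g = 6: 10·t ≡ -4 (mod 1).
    Modulo 1 every t works; take t = 0.
    Then x = 27 + 60·0 = 27, valid modulo lcm(60, 6) = 60: x ≡ 27 (mod 60).
Verify: 27 mod 15 = 12, 27 mod 12 = 3, 27 mod 6 = 3.

x ≡ 27 (mod 60).


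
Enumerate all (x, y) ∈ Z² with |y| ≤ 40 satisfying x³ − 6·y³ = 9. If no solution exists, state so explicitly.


The equation is x³ - 6y³ = 9. For fixed y, x³ = 6·y³ + 9, so a solution requires the RHS to be a perfect cube.
Strategy: iterate y from -40 to 40, compute RHS = 6·y³ + 9, and check whether it is a (positive or negative) perfect cube.
Check small values of y:
  y = 0: RHS = 9 is not a perfect cube.
  y = 1: RHS = 15 is not a perfect cube.
  y = -1: RHS = 3 is not a perfect cube.
  y = 2: RHS = 57 is not a perfect cube.
  y = -2: RHS = -39 is not a perfect cube.
  y = 3: RHS = 171 is not a perfect cube.
  y = -3: RHS = -153 is not a perfect cube.
Continuing the search up to |y| = 40 finds no solutions either.
No (x, y) in the scanned range satisfies the equation.

No integer solutions with |y| ≤ 40.


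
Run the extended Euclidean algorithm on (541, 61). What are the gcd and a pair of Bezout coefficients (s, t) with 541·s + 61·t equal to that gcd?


Euclidean algorithm on (541, 61) — divide until remainder is 0:
  541 = 8 · 61 + 53
  61 = 1 · 53 + 8
  53 = 6 · 8 + 5
  8 = 1 · 5 + 3
  5 = 1 · 3 + 2
  3 = 1 · 2 + 1
  2 = 2 · 1 + 0
gcd(541, 61) = 1.
Track Bezout coefficients alongside the remainders: start with r₀ = 541 = a·1 + b·0 (s = 1, t = 0) and r₁ = 61 = a·0 + b·1 (s = 0, t = 1); each new remainder r_{k+1} = r_{k-1} − q_k·r_k inherits s_{k+1} = s_{k-1} − q_k·s_k, t_{k+1} = t_{k-1} − q_k·t_k, so r_k = a·s_k + b·t_k at every step:
  q = 8: r = 53, s = 1 − 8·0 = 1, t = 0 − 8·1 = -8  (check: 541·1 + 61·(-8) = 53)
  q = 1: r = 8, s = 0 − 1·1 = -1, t = 1 − 1·(-8) = 9  (check: 541·(-1) + 61·9 = 8)
  q = 6: r = 5, s = 1 − 6·(-1) = 7, t = -8 − 6·9 = -62  (check: 541·7 + 61·(-62) = 5)
  q = 1: r = 3, s = -1 − 1·7 = -8, t = 9 − 1·(-62) = 71  (check: 541·(-8) + 61·71 = 3)
  q = 1: r = 2, s = 7 − 1·(-8) = 15, t = -62 − 1·71 = -133  (check: 541·15 + 61·(-133) = 2)
  q = 1: r = 1, s = -8 − 1·15 = -23, t = 71 − 1·(-133) = 204  (check: 541·(-23) + 61·204 = 1)
The row with r = 1 (the gcd) gives the Bezout coefficients s = -23, t = 204.
Result: 541 · (-23) + 61 · (204) = 1.

gcd(541, 61) = 1; s = -23, t = 204 (check: 541·(-23) + 61·204 = 1).


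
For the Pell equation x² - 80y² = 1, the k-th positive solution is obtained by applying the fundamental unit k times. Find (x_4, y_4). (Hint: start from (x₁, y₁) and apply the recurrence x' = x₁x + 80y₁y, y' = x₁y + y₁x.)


Step 1: Find the fundamental solution (x₁, y₁) of x² - 80y² = 1.
  Expand √80 as a continued fraction. a₀ = ⌊√80⌋ = 8; iterate m_{k+1} = d_k·a_k − m_k, d_{k+1} = (80 − m_{k+1}²)/d_k, a_{k+1} = ⌊(a₀ + m_{k+1})/d_{k+1}⌋ (starting m₀ = 0, d₀ = 1), with convergents p_k = a_k·p_{k-1} + p_{k-2}, q_k = a_k·q_{k-1} + q_{k-2} (p₋₁ = 1, q₋₁ = 0):
  k = 0: a₀ = 8; p₀/q₀ = 8/1; p₀² − 80·q₀² = 64 − 80 = -16.
  k = 1: m = 8, d = 16, a = ⌊(8 + 8)/16⌋ = 1; p/q = (1·8 + 1)/(1·1 + 0) = 9/1; p² − 80·q² = 81 − 80 = 1.
  The first convergent with p² − 80·q² = 1 gives the fundamental solution (x₁, y₁) = (9, 1).
Step 2: Apply the recurrence (x_{n+1}, y_{n+1}) = (x₁x_n + 80y₁y_n, x₁y_n + y₁x_n) repeatedly.
  From (x_1, y_1) = (9, 1): x_2 = 9·9 + 80·1·1 = 161; y_2 = 9·1 + 1·9 = 18.
  From (x_2, y_2) = (161, 18): x_3 = 9·161 + 80·1·18 = 2889; y_3 = 9·18 + 1·161 = 323.
  From (x_3, y_3) = (2889, 323): x_4 = 9·2889 + 80·1·323 = 51841; y_4 = 9·323 + 1·2889 = 5796.
Step 3: Verify x_4² - 80·y_4² = 2687489281 - 2687489280 = 1 (should be 1). ✓

(x_1, y_1) = (9, 1); (x_4, y_4) = (51841, 5796).


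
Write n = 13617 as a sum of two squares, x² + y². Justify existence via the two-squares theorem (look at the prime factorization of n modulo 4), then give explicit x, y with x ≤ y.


Step 1: Factor n = 13617 = 3^2 · 17 · 89.
Step 2: Check the mod-4 condition on each prime factor: 3 ≡ 3 (mod 4), exponent 2 (must be even); 17 ≡ 1 (mod 4), exponent 1; 89 ≡ 1 (mod 4), exponent 1.
All primes ≡ 3 (mod 4) appear to even exponent (or don't appear), so by the two-squares theorem n IS expressible as a sum of two squares.
Step 3: Build a representation. Group n = k² · m with k = 3 and m = 17 · 89 = 1513 (a product of primes ≡ 1 (mod 4)); a representation of m scales to one of n via (k·x)² + (k·y)² = k²(x² + y²). Each prime p ≡ 1 (mod 4) is itself a sum of two squares; find a² by testing p − a² for a perfect square:
  17: 17 − 1² = 16 = 4² ⇒ 17 = 1² + 4².
  89: 89 − 1² = 88, 89 − 2² = 85, 89 − 3² = 80, 89 − 4² = 73, 89 − 5² = 64 = 8² ⇒ 89 = 5² + 8².
  Combine using the Brahmagupta–Fibonacci identity (a² + b²)(c² + d²) = (ac − bd)² + (ad + bc)² = (ac + bd)² + (ad − bc)²:
  17 · 89 = 1513: from (1² + 4²)(5² + 8²), take (1·5 − 4·8, 1·8 + 4·5) = (5 − 32, 8 + 20) = (-27, 28); dropping signs (only squares matter) gives (27, 28); check 27² + 28² = 729 + 784 = 1513 ✓.
  Scale by k = 3: (3·27, 3·28) = (81, 84).
Step 4: Order so x ≤ y and verify: 81² + 84² = 6561 + 7056 = 13617 = n. ✓

n = 13617 = 81² + 84² (one valid representation with x ≤ y).


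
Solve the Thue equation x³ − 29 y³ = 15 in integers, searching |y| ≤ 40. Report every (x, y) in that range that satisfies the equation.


The equation is x³ - 29y³ = 15. For fixed y, x³ = 29·y³ + 15, so a solution requires the RHS to be a perfect cube.
Strategy: iterate y from -40 to 40, compute RHS = 29·y³ + 15, and check whether it is a (positive or negative) perfect cube.
Check small values of y:
  y = 0: RHS = 15 is not a perfect cube.
  y = 1: RHS = 44 is not a perfect cube.
  y = -1: RHS = -14 is not a perfect cube.
  y = 2: RHS = 247 is not a perfect cube.
  y = -2: RHS = -217 is not a perfect cube.
  y = 3: RHS = 798 is not a perfect cube.
  y = -3: RHS = -768 is not a perfect cube.
Continuing the search up to |y| = 40 finds no solutions either.
No (x, y) in the scanned range satisfies the equation.

No integer solutions with |y| ≤ 40.
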